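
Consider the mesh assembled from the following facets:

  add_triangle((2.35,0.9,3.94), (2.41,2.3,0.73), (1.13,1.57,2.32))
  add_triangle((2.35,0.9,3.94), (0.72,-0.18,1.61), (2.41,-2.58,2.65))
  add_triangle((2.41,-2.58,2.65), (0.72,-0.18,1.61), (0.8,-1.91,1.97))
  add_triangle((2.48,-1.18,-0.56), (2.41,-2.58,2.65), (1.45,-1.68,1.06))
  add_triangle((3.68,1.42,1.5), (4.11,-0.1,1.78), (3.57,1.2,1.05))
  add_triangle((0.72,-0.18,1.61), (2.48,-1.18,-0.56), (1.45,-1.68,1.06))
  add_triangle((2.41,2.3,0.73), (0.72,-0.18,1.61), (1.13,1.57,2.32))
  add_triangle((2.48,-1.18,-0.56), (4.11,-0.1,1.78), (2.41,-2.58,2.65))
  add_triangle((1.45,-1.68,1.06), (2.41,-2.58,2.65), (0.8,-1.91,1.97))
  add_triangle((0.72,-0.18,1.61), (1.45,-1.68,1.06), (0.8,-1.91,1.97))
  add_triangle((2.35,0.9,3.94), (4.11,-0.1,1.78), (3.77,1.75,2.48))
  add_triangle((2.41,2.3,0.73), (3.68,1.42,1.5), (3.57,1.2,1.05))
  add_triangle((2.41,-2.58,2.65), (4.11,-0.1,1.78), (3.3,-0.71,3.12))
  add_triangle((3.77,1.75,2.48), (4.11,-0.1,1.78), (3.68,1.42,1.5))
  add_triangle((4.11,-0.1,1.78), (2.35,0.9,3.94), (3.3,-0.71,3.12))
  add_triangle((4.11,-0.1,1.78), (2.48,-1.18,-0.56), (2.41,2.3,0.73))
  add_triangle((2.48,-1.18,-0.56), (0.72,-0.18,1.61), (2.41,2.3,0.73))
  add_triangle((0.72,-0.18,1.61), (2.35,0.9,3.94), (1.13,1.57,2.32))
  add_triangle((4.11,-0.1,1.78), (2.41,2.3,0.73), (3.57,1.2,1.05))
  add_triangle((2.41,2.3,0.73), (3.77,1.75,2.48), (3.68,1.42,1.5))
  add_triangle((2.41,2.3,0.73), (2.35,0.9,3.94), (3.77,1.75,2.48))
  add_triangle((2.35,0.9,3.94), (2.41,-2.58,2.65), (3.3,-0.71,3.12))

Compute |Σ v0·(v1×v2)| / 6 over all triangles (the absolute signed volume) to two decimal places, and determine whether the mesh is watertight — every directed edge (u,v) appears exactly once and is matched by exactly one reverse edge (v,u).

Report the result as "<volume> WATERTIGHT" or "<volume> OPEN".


Per-triangle v0·(v1×v2)/6:
  t1: +1.7041
  t2: +0.8009
  t3: +0.6050
  t4: +0.4852
  t5: +0.4304
  t6: -0.8186
  t7: -0.9637
  t8: +4.0542
  t9: +0.2821
  t10: -0.4765
  t11: +3.1311
  t12: +0.3679
  t13: +2.2274
  t14: +0.9944
  t15: +2.3691
  t16: +2.8807
  t17: -2.4397
  t18: +0.2554
  t19: -0.5250
  t20: +0.8384
  t21: +1.6745
  t22: +2.2353
Σ = +20.1126 → |volume| = 20.11

Directed edges: 66 total, each appears once with its reverse present → watertight.

20.11 WATERTIGHT


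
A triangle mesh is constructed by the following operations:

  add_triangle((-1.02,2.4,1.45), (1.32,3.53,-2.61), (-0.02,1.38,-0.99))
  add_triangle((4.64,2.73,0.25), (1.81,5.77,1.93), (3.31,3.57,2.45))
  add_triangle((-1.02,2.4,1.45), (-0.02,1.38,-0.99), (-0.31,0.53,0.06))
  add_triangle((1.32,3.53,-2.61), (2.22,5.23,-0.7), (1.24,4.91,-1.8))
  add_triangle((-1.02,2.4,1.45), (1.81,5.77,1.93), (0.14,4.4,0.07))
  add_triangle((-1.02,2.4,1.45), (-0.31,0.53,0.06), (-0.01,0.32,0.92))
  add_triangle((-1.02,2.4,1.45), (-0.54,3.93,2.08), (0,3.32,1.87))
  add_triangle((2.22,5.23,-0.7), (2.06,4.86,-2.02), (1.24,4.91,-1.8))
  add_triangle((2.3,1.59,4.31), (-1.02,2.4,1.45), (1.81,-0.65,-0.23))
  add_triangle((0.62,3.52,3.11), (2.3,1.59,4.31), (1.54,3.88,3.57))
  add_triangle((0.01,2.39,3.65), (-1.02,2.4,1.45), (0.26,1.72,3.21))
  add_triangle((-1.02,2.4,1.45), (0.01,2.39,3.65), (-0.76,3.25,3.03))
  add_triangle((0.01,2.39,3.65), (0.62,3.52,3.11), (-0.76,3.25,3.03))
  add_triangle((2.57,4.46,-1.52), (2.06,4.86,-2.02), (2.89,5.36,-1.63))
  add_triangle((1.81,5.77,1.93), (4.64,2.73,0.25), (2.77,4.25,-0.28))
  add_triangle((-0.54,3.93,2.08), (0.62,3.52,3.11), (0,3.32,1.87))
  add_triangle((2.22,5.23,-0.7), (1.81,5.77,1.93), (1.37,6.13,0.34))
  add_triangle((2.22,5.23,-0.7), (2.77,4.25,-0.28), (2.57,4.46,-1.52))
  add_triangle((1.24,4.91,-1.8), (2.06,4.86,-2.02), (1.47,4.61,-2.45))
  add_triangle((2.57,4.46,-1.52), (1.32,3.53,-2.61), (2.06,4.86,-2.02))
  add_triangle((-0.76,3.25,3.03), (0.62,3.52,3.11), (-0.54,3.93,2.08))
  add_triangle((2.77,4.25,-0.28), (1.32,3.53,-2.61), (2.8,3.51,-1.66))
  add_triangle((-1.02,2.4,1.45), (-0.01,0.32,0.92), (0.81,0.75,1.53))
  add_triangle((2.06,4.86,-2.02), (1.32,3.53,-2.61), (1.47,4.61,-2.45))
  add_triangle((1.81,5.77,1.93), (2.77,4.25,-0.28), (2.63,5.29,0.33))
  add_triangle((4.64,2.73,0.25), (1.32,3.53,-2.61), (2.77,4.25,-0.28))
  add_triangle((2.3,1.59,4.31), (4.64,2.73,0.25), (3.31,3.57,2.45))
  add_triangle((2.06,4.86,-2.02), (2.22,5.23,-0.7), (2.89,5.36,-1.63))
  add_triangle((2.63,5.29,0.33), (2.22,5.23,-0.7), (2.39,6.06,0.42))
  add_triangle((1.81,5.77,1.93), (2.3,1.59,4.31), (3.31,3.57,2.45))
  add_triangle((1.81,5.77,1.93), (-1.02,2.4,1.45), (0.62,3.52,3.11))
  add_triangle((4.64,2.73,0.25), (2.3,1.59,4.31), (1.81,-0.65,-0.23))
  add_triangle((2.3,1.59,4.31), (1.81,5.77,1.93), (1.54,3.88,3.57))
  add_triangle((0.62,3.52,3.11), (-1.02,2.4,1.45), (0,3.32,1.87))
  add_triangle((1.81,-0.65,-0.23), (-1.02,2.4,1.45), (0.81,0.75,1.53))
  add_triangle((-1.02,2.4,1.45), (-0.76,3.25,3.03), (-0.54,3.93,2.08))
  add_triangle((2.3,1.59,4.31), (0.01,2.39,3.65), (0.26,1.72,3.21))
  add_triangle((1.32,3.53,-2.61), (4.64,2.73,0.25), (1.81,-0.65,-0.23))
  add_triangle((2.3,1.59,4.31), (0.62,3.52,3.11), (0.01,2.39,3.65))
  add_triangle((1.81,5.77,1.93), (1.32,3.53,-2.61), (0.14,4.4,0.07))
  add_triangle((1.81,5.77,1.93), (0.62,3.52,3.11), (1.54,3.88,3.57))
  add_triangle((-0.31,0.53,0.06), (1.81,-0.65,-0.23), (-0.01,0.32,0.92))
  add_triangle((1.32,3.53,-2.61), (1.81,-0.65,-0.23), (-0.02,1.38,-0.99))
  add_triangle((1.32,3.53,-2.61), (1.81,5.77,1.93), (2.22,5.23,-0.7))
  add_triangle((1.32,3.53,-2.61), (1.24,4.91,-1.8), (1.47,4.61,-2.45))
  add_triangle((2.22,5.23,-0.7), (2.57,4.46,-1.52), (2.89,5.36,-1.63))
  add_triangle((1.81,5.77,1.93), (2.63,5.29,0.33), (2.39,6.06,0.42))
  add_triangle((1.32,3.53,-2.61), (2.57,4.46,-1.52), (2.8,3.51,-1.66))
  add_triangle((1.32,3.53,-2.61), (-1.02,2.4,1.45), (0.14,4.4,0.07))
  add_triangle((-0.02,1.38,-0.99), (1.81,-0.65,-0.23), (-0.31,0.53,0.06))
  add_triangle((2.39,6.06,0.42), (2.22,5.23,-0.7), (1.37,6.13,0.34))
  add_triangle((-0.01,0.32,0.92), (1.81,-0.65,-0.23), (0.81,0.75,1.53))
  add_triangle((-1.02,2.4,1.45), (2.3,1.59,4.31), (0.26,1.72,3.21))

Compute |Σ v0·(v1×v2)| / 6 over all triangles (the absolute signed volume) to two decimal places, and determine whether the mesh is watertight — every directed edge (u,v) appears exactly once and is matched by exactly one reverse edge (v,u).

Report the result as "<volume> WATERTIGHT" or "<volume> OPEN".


62.53 OPEN

Per-triangle v0·(v1×v2)/6:
  t1: +0.9827
  t2: +5.9663
  t3: +0.1208
  t4: -1.3952
  t5: +3.1618
  t6: +0.0115
  t7: -0.1047
  t8: +1.0048
  t9: -1.8612
  t10: +1.2918
  t11: +0.0162
  t12: +0.1106
  t13: +1.1643
  t14: +0.1620
  t15: +5.2750
  t16: +0.2910
  t17: -2.2554
  t18: +0.9476
  t19: +0.4582
  t20: +0.5814
  t21: +1.2029
  t22: -1.8553
  t23: +0.2738
  t24: +0.3718
  t25: +0.4007
  t26: +4.5188
  t27: +4.8365
  t28: +0.7363
  t29: +0.5776
  t30: +5.7820
  t31: +2.9935
  t32: +5.4917
  t33: +2.7627
  t34: -0.6700
  t35: +0.5872
  t36: +0.5553
  t37: +0.3433
  t38: +4.2531
  t39: +2.5235
  t40: +4.8079
  t41: +1.6581
  t42: -0.1141
  t43: +0.1875
  t44: +1.6112
  t45: +0.0628
  t46: +0.0437
  t47: +0.8230
  t48: +1.0592
  t49: +0.8932
  t50: -0.1339
  t51: +1.1377
  t52: +0.1326
  t53: -1.2563
Σ = +62.5279 → |volume| = 62.53

Directed edges: 159 total; 9 unmatched, e.g. (1.81,5.77,1.93)→(1.37,6.13,0.34) → open.


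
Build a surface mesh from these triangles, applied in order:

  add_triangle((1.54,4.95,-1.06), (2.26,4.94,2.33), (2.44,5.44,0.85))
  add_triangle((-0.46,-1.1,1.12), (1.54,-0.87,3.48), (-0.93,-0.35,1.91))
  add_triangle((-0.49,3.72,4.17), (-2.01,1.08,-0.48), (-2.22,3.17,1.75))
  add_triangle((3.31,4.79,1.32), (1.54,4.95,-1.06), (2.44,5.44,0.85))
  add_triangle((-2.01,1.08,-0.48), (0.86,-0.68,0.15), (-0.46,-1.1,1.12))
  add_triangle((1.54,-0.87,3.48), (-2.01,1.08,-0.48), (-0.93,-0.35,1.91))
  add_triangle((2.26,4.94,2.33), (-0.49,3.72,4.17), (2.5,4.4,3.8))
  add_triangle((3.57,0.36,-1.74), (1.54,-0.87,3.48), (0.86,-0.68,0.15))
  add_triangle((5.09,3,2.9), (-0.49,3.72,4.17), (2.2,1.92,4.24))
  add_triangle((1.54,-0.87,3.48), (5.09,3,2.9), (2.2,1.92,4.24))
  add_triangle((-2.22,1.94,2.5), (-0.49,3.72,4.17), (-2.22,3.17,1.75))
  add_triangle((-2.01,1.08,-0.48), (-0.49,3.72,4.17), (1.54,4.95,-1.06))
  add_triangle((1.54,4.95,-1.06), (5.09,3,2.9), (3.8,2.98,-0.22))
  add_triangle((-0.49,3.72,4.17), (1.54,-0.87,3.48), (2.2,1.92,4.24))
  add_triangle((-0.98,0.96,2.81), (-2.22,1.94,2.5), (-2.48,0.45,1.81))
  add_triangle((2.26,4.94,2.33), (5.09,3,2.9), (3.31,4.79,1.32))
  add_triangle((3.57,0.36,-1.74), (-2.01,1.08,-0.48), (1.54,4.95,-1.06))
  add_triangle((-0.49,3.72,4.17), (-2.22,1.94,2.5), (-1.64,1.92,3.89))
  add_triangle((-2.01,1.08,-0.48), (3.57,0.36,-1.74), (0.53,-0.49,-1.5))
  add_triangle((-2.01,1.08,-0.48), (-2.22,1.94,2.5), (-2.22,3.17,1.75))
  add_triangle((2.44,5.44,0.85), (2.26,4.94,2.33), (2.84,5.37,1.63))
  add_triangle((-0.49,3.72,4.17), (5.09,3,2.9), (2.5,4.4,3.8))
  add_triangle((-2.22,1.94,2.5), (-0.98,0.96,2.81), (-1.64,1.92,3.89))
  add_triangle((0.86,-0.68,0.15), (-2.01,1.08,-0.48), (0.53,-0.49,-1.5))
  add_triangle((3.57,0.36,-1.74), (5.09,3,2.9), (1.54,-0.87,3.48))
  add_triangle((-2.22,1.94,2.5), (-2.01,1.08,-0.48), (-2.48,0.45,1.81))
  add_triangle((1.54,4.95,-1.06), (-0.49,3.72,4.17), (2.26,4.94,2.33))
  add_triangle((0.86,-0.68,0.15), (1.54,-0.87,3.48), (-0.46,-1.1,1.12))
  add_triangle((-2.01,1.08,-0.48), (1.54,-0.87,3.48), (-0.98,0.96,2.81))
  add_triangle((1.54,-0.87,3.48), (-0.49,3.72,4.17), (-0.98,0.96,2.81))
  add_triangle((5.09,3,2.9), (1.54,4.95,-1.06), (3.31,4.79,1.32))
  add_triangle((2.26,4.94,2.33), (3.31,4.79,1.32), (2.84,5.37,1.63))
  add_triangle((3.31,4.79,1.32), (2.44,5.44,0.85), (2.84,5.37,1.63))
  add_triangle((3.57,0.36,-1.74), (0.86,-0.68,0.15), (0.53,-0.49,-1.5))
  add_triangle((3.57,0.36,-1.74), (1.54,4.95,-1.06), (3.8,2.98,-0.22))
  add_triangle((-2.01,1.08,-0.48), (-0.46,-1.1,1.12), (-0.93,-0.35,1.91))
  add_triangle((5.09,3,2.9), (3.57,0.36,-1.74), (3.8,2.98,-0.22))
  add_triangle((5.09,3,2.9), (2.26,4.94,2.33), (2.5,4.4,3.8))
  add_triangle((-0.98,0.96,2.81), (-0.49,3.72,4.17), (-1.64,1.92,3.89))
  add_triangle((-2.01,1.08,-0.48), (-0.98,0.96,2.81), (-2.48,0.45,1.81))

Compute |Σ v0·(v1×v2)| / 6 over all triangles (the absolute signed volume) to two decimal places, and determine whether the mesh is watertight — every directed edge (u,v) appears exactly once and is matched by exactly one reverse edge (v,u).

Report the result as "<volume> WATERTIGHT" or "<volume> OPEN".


Per-triangle v0·(v1×v2)/6:
  t1: +0.8874
  t2: +0.9150
  t3: -0.1991
  t4: +1.5784
  t5: +0.1148
  t6: +0.8555
  t7: +4.0810
  t8: +1.5828
  t9: +7.8040
  t10: +5.8801
  t11: +2.5601
  t12: +9.9507
  t13: +6.9621
  t14: +4.9305
  t15: +1.0465
  t16: +4.2425
  t17: +3.9281
  t18: +1.8367
  t19: +1.4196
  t20: +1.4363
  t21: +0.5777
  t22: +2.9667
  t23: +0.2291
  t24: +0.1149
  t25: +9.5422
  t26: +1.4971
  t27: +7.5672
  t28: +0.7336
  t29: +0.4953
  t30: +3.8900
  t31: +2.7258
  t32: +0.5351
  t33: +0.6094
  t34: +0.7505
  t35: +5.1342
  t36: +0.6121
  t37: +5.8991
  t38: +4.6834
  t39: +0.5715
  t40: -1.2488
Σ = +109.6991 → |volume| = 109.70

Directed edges: 120 total, each appears once with its reverse present → watertight.

109.70 WATERTIGHT


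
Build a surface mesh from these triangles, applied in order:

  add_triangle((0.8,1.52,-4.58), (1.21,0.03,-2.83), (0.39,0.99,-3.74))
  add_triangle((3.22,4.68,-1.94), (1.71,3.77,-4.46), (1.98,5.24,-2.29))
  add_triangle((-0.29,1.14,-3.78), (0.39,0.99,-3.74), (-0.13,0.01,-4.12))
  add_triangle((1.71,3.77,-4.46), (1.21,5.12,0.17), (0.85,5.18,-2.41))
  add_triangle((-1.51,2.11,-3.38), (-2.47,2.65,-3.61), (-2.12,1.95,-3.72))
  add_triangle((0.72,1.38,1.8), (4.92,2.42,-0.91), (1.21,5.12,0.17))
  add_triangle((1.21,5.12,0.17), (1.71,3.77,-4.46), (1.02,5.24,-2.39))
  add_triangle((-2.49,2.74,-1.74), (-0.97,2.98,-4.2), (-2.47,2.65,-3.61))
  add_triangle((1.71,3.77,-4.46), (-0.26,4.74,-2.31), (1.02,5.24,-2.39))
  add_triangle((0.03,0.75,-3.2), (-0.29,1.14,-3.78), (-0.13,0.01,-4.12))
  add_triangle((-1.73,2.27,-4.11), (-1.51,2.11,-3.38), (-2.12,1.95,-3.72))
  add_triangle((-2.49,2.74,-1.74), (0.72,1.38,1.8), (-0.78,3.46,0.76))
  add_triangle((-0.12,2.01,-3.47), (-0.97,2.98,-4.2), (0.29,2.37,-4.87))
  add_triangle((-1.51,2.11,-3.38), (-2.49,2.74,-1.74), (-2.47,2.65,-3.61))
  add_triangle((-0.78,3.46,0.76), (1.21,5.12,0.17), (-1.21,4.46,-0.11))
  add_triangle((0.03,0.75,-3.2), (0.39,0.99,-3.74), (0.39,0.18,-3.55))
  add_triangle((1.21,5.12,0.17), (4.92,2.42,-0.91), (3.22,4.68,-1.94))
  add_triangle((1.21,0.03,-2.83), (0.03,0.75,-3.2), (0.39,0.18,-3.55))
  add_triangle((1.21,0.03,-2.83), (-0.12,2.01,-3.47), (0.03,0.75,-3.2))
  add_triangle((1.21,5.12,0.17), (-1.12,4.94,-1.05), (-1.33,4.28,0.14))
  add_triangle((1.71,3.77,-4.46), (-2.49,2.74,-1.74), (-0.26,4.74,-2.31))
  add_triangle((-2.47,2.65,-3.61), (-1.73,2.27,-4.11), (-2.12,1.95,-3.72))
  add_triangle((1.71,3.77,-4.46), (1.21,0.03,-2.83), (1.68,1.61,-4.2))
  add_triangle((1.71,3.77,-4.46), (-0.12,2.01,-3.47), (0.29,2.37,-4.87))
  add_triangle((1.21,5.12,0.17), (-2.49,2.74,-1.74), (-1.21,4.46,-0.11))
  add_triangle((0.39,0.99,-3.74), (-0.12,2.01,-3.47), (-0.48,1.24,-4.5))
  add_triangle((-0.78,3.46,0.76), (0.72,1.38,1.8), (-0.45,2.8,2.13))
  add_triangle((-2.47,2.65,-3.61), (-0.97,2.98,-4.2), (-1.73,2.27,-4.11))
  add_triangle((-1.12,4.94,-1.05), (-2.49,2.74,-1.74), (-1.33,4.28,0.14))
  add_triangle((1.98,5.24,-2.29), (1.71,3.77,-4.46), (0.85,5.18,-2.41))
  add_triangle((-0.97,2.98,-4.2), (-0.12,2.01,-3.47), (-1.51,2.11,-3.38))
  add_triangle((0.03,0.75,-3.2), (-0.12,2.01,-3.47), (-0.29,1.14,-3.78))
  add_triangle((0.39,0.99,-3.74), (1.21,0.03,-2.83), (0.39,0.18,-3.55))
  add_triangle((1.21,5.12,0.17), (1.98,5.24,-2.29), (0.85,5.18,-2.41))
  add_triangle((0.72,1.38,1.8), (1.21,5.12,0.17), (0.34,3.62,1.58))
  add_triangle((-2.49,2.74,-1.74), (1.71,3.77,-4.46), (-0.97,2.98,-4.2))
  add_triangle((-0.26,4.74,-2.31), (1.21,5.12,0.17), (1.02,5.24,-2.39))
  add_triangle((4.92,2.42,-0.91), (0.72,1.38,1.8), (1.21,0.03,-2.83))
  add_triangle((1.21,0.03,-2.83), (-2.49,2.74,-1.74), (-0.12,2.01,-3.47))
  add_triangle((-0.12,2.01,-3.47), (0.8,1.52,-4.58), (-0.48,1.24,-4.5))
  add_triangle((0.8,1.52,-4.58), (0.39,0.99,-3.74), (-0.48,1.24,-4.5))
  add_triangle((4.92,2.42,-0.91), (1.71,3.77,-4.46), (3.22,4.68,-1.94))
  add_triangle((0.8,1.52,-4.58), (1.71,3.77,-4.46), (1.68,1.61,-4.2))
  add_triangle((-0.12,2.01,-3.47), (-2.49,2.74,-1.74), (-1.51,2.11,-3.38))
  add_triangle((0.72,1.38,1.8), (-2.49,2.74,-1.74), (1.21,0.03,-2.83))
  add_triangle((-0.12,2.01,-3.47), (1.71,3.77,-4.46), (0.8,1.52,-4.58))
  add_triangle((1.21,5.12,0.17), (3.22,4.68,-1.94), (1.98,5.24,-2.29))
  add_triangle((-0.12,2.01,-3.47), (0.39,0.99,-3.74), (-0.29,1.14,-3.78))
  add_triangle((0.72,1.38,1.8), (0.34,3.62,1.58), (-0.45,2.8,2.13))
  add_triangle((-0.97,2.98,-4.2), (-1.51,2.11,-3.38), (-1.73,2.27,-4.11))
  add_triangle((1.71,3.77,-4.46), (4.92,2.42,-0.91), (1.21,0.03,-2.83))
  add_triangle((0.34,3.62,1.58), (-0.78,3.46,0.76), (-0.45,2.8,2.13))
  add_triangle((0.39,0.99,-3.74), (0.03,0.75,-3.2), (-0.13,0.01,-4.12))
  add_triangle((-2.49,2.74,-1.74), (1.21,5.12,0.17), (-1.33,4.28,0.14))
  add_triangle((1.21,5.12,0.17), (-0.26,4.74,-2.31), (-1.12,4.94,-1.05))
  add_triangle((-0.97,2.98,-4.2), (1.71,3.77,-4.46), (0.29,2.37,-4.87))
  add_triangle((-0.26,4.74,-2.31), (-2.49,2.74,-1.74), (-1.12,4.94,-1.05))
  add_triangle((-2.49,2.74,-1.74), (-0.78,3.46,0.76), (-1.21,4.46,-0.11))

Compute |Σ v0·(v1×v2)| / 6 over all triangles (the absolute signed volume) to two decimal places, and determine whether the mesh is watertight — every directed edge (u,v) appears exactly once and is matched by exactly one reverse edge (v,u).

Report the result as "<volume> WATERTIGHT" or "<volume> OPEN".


71.65 OPEN

Per-triangle v0·(v1×v2)/6:
  t1: +0.3200
  t2: +3.5916
  t3: +0.5095
  t4: -3.2686
  t5: -0.2821
  t6: +6.8415
  t7: +2.6464
  t8: +1.5948
  t9: +2.9568
  t10: -0.1887
  t11: -0.0986
  t12: +0.2237
  t13: -0.0700
  t14: -0.4162
  t15: +1.5982
  t16: +0.1450
  t17: +5.9881
  t18: -0.2911
  t19: -0.7038
  t20: +2.4216
  t21: +5.4605
  t22: +0.3172
  t23: +0.0579
  t24: -0.8008
  t25: +2.8464
  t26: -0.6312
  t27: -0.7444
  t28: +0.7885
  t29: +1.9579
  t30: +2.7563
  t31: +0.3683
  t32: -0.1870
  t33: +0.4244
  t34: +2.4208
  t35: +1.2623
  t36: +3.7726
  t37: +2.5600
  t38: -1.2964
  t39: +0.9513
  t40: +0.9700
  t41: +0.1918
  t42: +7.2914
  t43: +1.5006
  t44: -1.1817
  t45: -4.0463
  t46: +1.8792
  t47: +3.1188
  t48: +0.4236
  t49: +0.8386
  t50: -0.1724
  t51: +8.1796
  t52: +0.9280
  t53: -0.1707
  t54: -3.6528
  t55: +3.3864
  t56: +2.6815
  t57: +2.7805
  t58: +0.9002
Σ = +71.6489 → |volume| = 71.65

Directed edges: 174 total; 6 unmatched, e.g. (0.8,1.52,-4.58)→(1.21,0.03,-2.83) → open.


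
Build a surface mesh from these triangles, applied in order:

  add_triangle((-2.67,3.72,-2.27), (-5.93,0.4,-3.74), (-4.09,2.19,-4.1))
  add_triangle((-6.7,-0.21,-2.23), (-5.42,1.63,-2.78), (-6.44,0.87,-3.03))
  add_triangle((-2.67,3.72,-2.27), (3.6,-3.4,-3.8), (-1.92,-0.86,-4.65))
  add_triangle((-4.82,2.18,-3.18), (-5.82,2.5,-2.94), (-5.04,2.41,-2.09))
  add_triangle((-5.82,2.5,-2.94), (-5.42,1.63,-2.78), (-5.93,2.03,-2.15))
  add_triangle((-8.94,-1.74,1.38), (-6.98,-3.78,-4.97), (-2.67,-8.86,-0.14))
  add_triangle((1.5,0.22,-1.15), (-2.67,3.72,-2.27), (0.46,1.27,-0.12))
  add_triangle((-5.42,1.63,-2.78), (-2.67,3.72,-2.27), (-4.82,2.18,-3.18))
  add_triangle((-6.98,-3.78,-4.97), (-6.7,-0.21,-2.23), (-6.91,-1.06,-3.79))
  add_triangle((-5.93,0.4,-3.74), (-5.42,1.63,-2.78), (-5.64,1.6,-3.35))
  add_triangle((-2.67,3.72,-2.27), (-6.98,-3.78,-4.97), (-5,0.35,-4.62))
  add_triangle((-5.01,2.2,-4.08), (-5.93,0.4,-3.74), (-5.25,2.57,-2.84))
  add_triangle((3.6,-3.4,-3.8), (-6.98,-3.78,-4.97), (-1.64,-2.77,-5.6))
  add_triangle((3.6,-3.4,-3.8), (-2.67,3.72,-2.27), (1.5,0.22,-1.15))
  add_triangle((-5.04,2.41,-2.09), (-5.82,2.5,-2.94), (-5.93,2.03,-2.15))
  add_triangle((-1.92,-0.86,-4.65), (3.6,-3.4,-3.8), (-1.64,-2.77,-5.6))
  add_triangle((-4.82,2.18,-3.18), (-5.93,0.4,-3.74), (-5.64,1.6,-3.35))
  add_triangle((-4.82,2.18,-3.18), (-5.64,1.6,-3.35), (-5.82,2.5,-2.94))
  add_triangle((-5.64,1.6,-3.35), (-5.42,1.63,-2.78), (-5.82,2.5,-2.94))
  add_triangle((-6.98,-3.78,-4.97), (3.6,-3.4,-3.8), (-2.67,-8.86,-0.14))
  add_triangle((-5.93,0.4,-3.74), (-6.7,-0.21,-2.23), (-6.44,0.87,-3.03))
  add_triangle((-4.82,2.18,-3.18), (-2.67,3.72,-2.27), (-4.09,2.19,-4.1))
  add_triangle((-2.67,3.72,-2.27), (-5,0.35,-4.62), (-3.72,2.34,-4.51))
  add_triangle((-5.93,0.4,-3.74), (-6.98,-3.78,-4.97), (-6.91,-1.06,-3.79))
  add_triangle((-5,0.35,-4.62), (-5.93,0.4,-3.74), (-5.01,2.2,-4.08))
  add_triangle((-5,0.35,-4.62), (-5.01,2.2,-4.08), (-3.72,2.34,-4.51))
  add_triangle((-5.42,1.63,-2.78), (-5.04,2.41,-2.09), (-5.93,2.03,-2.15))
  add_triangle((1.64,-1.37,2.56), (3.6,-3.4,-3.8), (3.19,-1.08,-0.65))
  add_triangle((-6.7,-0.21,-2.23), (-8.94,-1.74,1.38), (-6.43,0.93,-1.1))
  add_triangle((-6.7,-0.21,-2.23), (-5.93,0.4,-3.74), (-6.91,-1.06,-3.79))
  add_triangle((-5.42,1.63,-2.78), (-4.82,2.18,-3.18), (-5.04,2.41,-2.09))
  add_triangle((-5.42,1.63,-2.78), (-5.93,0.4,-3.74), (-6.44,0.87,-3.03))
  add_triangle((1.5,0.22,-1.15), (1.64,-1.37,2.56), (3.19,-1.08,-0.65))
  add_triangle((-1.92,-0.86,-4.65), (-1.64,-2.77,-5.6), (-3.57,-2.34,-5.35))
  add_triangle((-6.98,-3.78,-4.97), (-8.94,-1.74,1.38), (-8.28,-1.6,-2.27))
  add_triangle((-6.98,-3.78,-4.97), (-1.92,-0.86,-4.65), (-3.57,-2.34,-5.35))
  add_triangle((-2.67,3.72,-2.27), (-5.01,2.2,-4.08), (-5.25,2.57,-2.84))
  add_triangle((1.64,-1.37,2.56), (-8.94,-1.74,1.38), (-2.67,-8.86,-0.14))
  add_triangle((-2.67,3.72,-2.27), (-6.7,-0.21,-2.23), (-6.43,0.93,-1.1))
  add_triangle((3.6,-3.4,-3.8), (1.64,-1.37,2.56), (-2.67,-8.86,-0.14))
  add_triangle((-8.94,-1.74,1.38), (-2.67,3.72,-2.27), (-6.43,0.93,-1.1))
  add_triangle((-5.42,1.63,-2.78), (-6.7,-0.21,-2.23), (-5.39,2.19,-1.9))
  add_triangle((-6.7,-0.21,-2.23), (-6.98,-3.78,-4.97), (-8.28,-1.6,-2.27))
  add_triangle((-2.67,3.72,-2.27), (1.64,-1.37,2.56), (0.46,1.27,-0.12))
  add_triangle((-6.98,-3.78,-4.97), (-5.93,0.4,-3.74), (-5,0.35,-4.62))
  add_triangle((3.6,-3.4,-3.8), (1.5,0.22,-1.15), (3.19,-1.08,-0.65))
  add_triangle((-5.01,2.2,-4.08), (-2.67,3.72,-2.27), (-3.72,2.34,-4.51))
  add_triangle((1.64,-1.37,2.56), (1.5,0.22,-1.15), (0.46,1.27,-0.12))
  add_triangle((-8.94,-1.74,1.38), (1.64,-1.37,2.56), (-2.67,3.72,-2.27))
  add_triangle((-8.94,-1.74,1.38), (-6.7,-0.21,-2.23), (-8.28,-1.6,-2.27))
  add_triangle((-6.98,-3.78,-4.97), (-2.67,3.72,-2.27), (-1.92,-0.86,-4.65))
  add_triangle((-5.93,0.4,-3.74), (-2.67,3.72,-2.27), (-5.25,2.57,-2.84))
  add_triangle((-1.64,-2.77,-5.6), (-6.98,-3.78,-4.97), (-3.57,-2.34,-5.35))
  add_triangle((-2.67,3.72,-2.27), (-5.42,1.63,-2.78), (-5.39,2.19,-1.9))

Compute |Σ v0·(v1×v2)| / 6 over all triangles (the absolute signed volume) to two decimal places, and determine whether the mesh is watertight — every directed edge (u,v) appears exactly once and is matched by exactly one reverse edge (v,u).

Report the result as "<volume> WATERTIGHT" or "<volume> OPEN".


363.27 OPEN

Per-triangle v0·(v1×v2)/6:
  t1: -4.2108
  t2: +0.6136
  t3: +12.9622
  t4: +0.2256
  t5: +0.5938
  t6: +73.1601
  t7: +1.5370
  t8: +1.2708
  t9: +3.4329
  t10: +0.5106
  t11: -5.0571
  t12: +2.8824
  t13: +13.6527
  t14: +5.3083
  t15: +0.4298
  t16: +5.5424
  t17: +0.5485
  t18: +0.6479
  t19: +0.3057
  t20: +65.8440
  t21: +1.5341
  t22: +2.6899
  t23: -3.4999
  t24: +3.2430
  t25: +2.6873
  t26: +2.6050
  t27: -0.6100
  t28: +4.6846
  t29: +7.1990
  t30: +2.6384
  t31: -0.8984
  t32: +1.0144
  t33: +0.7542
  t34: +2.5329
  t35: +12.9056
  t36: +2.1404
  t37: +3.0746
  t38: +36.3491
  t39: +6.1633
  t40: +28.9865
  t41: +4.5008
  t42: +2.3579
  t43: +5.8941
  t44: +1.1993
  t45: +6.1684
  t46: +2.1658
  t47: +3.0930
  t48: +1.2413
  t49: +11.0203
  t50: +5.7276
  t51: +19.6521
  t52: -2.9318
  t53: +4.0505
  t54: +2.7412
Σ = +363.2747 → |volume| = 363.27

Directed edges: 162 total; 6 unmatched, e.g. (-5.93,0.4,-3.74)→(-4.09,2.19,-4.1) → open.


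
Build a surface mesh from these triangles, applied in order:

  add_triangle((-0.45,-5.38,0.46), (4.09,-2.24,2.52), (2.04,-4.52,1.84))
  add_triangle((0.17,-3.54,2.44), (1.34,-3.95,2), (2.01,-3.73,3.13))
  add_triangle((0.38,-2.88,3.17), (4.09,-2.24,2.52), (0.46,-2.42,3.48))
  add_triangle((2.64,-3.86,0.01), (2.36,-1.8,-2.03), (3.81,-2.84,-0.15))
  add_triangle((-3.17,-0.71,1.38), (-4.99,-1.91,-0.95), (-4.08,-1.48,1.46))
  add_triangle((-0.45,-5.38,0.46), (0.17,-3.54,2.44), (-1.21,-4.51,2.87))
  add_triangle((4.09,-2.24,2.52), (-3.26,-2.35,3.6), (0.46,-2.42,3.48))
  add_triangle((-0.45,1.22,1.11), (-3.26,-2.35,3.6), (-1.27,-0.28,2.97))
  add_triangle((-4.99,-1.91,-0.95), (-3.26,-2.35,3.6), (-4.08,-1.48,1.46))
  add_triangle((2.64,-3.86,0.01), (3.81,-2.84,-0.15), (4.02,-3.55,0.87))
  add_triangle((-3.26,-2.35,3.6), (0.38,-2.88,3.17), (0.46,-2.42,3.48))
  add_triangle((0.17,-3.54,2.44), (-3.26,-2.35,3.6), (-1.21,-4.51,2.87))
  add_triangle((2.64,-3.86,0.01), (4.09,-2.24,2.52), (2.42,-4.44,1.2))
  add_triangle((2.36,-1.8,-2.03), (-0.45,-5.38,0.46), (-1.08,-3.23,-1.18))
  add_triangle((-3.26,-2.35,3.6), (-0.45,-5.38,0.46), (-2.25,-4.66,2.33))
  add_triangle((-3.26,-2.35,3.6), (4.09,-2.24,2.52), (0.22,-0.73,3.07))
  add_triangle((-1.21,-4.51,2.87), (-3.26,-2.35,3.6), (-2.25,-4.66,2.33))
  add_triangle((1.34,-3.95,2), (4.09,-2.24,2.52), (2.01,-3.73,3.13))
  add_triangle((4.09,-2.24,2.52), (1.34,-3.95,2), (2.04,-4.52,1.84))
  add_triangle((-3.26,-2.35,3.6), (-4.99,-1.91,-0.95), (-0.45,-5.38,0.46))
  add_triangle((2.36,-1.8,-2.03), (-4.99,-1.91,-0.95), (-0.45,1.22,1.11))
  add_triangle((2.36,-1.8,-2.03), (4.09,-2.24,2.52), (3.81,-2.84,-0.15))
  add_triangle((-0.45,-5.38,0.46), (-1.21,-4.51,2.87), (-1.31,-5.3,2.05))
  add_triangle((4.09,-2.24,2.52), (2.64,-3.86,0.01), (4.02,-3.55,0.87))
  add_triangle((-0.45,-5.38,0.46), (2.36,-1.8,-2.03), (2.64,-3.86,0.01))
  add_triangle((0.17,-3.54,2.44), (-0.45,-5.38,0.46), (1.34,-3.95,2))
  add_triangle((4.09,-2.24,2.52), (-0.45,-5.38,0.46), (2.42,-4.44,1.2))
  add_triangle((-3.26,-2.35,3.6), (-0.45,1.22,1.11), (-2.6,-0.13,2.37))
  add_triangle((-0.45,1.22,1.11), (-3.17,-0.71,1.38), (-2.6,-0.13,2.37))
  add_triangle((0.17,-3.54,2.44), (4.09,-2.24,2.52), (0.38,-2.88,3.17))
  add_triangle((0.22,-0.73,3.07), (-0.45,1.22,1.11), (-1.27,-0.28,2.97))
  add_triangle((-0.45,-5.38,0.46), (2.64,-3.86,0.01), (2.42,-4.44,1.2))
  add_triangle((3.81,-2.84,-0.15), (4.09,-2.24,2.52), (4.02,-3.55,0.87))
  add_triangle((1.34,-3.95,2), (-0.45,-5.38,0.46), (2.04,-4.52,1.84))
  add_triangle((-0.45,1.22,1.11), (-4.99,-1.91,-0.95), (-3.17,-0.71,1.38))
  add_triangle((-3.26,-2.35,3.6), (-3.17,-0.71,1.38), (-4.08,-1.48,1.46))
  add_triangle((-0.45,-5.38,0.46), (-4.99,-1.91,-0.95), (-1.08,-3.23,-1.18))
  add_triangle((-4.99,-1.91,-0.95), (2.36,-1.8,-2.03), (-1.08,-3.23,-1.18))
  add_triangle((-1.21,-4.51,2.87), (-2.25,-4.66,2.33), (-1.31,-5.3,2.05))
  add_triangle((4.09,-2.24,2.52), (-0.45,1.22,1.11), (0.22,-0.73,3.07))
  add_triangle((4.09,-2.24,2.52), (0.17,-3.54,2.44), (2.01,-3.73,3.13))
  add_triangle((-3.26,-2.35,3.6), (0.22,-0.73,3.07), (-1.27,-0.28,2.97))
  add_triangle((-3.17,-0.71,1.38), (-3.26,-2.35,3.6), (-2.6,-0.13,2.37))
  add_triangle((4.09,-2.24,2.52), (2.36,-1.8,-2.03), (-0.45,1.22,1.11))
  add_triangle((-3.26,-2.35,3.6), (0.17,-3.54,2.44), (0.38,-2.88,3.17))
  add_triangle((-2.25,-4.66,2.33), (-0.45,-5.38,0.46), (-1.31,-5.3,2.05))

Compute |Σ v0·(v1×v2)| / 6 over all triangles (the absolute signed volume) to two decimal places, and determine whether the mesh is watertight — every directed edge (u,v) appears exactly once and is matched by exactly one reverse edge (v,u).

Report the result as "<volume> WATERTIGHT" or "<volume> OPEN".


Per-triangle v0·(v1×v2)/6:
  t1: +0.5262
  t2: +1.1600
  t3: +1.4831
  t4: +2.3304
  t5: +0.8016
  t6: +2.6343
  t7: -0.7221
  t8: +1.1037
  t9: +2.3370
  t10: +1.1954
  t11: +1.4673
  t12: +2.1415
  t13: +2.9533
  t14: +4.8639
  t15: -0.3639
  t16: +5.9419
  t17: +2.8375
  t18: +2.0422
  t19: +1.4457
  t20: +17.7799
  t21: +0.1826
  t22: +0.9252
  t23: +0.7383
  t24: +1.1585
  t25: +5.0815
  t26: +2.5065
  t27: +2.6816
  t28: +1.0015
  t29: +0.6455
  t30: +2.6449
  t31: +1.0104
  t32: +2.9805
  t33: +1.4703
  t34: +1.4271
  t35: +1.7961
  t36: +0.9229
  t37: +5.4984
  t38: +3.6170
  t39: +1.0475
  t40: +2.5238
  t41: -0.2592
  t42: +1.9007
  t43: +1.5808
  t44: +1.8323
  t45: +2.6403
  t46: +1.1624
Σ = +102.6765 → |volume| = 102.68

Directed edges: 138 total, each appears once with its reverse present → watertight.

102.68 WATERTIGHT


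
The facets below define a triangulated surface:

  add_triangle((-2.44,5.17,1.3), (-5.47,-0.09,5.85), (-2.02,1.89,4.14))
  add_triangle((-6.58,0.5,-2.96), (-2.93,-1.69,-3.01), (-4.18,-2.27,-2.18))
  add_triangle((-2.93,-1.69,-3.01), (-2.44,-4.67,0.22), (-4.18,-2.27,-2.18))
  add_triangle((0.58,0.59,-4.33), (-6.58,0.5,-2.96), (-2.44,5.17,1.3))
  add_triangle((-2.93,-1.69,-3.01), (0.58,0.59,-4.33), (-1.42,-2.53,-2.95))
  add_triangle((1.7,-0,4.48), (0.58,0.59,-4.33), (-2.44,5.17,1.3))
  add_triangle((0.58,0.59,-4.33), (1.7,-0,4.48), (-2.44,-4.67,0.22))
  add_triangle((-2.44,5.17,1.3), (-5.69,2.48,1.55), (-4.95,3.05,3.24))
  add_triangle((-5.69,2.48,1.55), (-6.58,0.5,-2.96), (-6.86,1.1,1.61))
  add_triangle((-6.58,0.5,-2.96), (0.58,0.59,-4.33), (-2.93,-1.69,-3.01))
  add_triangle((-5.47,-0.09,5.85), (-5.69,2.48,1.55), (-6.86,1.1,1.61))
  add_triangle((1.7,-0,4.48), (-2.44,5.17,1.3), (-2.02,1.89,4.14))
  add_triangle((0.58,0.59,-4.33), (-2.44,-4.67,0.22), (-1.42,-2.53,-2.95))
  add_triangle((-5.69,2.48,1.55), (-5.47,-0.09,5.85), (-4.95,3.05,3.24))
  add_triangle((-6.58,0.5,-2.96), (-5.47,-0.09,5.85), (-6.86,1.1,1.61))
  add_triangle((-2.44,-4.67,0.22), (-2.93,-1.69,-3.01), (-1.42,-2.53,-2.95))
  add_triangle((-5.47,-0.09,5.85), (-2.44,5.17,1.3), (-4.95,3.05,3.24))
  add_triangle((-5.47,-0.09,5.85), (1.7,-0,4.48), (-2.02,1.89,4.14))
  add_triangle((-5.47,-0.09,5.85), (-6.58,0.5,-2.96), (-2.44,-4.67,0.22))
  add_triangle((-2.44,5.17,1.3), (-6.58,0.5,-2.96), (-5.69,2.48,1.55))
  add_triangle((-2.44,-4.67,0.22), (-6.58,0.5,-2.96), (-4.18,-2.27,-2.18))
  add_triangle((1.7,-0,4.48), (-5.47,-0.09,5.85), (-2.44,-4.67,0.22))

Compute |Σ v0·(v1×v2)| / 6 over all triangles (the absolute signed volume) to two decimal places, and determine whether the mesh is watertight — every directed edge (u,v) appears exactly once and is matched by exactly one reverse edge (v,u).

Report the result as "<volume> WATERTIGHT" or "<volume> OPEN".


242.05 WATERTIGHT

Per-triangle v0·(v1×v2)/6:
  t1: +11.6993
  t2: +4.1729
  t3: +3.5561
  t4: +26.7631
  t5: +4.3016
  t6: +9.8739
  t7: +6.6401
  t8: +6.8287
  t9: +7.9368
  t10: +10.8061
  t11: +8.4213
  t12: +9.7227
  t13: +0.9777
  t14: +8.1285
  t15: +7.8786
  t16: +4.6540
  t17: +6.0173
  t18: +11.0933
  t19: +43.5217
  t20: +17.0810
  t21: +5.3346
  t22: +26.6445
Σ = +242.0538 → |volume| = 242.05

Directed edges: 66 total, each appears once with its reverse present → watertight.


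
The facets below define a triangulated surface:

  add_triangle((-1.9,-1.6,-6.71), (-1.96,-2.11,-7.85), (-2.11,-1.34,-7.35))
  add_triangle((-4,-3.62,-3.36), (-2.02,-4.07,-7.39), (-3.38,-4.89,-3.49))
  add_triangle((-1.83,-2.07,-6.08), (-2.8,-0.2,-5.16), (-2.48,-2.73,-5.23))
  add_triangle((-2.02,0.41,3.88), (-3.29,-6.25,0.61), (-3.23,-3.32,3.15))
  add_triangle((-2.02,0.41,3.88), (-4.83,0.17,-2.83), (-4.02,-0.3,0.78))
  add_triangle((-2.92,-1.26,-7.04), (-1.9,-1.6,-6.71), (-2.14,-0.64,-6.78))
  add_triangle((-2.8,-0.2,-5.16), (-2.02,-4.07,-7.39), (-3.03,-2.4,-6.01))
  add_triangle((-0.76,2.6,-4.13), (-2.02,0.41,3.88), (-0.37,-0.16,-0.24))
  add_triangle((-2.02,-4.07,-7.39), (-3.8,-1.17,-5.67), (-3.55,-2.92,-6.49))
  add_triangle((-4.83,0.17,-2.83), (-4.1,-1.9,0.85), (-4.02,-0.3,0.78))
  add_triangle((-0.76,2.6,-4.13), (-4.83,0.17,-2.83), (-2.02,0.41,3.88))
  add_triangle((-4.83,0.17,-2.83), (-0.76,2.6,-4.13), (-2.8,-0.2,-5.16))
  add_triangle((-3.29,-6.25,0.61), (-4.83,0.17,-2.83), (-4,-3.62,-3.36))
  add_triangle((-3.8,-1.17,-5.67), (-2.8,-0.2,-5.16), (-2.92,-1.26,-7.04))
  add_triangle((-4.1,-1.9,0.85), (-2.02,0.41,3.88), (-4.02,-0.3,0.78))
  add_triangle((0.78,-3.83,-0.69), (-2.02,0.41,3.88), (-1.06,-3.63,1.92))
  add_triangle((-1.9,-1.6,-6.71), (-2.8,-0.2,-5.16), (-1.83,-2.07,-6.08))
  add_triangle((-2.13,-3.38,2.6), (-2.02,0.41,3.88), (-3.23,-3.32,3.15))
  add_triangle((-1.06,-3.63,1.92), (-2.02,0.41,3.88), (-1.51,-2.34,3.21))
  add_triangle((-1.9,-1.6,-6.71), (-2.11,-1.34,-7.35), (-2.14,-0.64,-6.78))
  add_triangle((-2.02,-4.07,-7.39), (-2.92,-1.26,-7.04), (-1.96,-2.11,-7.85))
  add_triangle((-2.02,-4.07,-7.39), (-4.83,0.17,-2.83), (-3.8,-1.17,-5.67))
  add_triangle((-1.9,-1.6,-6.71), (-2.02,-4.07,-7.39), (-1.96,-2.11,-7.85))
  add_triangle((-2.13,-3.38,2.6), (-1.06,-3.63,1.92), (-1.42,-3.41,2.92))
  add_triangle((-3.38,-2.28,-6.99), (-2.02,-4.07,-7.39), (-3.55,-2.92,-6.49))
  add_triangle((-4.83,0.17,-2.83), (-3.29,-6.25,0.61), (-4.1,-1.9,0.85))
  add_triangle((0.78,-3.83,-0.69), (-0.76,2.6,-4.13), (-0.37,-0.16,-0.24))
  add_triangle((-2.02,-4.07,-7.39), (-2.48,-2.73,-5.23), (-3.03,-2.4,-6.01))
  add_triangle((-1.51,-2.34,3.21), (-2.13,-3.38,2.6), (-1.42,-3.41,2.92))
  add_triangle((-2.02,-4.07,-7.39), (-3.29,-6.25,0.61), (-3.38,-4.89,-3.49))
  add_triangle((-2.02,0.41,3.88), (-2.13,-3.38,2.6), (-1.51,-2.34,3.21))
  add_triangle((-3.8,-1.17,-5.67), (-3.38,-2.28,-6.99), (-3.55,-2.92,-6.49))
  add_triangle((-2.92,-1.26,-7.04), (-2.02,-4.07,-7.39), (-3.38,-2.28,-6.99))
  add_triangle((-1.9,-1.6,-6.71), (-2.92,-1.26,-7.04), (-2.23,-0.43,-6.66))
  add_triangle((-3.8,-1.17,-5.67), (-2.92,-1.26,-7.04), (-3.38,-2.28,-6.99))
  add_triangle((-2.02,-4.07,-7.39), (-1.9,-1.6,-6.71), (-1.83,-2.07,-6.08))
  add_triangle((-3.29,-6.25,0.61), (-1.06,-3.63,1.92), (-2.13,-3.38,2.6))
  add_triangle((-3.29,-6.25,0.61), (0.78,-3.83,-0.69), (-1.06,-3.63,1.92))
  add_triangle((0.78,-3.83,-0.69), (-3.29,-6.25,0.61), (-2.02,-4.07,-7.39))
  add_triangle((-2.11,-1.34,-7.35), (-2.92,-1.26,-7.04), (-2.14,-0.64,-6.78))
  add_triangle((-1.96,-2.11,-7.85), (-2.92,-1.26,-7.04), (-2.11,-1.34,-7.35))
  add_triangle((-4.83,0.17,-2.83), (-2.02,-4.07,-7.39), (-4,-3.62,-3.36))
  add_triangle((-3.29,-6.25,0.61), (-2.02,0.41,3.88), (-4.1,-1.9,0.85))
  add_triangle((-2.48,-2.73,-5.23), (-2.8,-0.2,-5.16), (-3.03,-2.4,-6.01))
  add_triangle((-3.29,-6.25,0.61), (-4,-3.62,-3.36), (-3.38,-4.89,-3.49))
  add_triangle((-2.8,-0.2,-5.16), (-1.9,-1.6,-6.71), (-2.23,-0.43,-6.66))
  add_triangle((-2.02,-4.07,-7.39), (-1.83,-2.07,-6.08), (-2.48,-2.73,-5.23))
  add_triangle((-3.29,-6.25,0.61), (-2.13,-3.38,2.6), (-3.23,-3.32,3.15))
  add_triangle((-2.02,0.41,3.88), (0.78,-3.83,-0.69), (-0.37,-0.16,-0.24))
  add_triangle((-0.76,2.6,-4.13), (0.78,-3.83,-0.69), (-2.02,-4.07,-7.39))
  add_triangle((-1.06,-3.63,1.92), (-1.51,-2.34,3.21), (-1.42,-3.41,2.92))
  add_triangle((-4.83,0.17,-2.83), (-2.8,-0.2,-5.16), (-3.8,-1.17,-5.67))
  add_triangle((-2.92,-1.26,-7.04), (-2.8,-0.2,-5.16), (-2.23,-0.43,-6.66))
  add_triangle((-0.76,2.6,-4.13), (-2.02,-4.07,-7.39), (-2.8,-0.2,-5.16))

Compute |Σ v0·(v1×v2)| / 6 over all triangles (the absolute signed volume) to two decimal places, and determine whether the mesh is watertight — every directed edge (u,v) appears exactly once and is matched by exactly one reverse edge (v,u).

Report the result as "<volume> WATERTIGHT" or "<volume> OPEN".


169.44 WATERTIGHT

Per-triangle v0·(v1×v2)/6:
  t1: -0.1136
  t2: +5.9772
  t3: -2.6286
  t4: +0.5287
  t5: +2.6550
  t6: -0.9090
  t7: +2.9564
  t8: -1.2252
  t9: -2.4580
  t10: +4.0040
  t11: +11.4942
  t12: +8.1759
  t13: +12.8907
  t14: +1.3496
  t15: +3.7457
  t16: +1.1897
  t17: -1.0536
  t18: +1.9239
  t19: -0.5042
  t20: -0.0702
  t21: +3.3130
  t22: +4.9654
  t23: -0.6590
  t24: +0.5635
  t25: +2.2495
  t26: +12.4900
  t27: -1.1506
  t28: +0.9203
  t29: +0.5849
  t30: +7.0433
  t31: +1.7261
  t32: +1.3161
  t33: +2.8115
  t34: +1.0389
  t35: +1.6609
  t36: -0.3301
  t37: +2.5840
  t38: +5.5032
  t39: +22.5455
  t40: +0.6509
  t41: +0.7391
  t42: +15.4016
  t43: +11.1100
  t44: -0.1646
  t45: +5.5381
  t46: -1.3374
  t47: -1.6230
  t48: +2.4728
  t49: -1.2392
  t50: +7.3829
  t51: -0.0521
  t52: +2.8661
  t53: +1.0418
  t54: +9.5430
Σ = +169.4354 → |volume| = 169.44

Directed edges: 162 total, each appears once with its reverse present → watertight.


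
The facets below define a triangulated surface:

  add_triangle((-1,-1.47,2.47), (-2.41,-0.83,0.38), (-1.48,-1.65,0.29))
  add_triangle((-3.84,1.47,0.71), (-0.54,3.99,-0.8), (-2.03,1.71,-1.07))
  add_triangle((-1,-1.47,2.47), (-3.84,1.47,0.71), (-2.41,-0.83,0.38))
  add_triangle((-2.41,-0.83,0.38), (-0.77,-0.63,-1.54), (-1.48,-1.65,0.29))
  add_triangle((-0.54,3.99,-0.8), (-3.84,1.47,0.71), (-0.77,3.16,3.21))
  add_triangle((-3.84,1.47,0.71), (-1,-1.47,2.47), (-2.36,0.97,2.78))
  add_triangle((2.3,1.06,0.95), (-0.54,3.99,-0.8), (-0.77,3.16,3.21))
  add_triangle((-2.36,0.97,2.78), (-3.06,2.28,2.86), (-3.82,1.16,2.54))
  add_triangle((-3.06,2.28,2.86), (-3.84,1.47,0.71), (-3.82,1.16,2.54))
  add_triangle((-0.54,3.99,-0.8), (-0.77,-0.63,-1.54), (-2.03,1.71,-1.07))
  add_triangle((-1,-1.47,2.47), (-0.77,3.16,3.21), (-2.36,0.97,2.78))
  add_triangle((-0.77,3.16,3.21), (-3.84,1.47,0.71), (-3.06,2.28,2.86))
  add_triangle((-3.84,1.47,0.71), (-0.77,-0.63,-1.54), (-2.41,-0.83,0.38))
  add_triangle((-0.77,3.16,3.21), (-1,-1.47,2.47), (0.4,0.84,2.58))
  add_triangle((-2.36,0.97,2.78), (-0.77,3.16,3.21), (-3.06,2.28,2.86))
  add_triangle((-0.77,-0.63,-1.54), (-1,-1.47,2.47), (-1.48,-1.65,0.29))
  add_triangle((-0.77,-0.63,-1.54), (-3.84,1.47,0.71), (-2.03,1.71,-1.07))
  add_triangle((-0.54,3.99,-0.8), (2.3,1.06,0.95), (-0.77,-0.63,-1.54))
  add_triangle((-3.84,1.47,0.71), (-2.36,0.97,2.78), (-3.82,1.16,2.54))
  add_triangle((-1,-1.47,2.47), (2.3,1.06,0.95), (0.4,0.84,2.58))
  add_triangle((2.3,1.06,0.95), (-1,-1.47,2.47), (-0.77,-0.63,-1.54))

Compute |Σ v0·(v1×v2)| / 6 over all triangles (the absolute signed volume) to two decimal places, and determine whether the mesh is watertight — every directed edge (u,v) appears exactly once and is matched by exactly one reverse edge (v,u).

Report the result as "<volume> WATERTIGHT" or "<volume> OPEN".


Per-triangle v0·(v1×v2)/6:
  t1: +1.0335
  t2: +2.9623
  t3: +2.6409
  t4: +0.7693
  t5: +9.0777
  t6: +2.8764
  t7: +6.5101
  t8: +0.9081
  t9: +1.7449
  t10: +1.5794
  t11: +3.1490
  t12: +2.0305
  t13: +1.8482
  t14: +2.4973
  t15: +1.7588
  t16: +0.0200
  t17: +1.8599
  t18: +2.0464
  t19: -0.5316
  t20: +1.6587
  t21: +0.7768
Σ = +47.2167 → |volume| = 47.22

Directed edges: 63 total; 3 unmatched, e.g. (-0.77,3.16,3.21)→(2.3,1.06,0.95) → open.

47.22 OPEN


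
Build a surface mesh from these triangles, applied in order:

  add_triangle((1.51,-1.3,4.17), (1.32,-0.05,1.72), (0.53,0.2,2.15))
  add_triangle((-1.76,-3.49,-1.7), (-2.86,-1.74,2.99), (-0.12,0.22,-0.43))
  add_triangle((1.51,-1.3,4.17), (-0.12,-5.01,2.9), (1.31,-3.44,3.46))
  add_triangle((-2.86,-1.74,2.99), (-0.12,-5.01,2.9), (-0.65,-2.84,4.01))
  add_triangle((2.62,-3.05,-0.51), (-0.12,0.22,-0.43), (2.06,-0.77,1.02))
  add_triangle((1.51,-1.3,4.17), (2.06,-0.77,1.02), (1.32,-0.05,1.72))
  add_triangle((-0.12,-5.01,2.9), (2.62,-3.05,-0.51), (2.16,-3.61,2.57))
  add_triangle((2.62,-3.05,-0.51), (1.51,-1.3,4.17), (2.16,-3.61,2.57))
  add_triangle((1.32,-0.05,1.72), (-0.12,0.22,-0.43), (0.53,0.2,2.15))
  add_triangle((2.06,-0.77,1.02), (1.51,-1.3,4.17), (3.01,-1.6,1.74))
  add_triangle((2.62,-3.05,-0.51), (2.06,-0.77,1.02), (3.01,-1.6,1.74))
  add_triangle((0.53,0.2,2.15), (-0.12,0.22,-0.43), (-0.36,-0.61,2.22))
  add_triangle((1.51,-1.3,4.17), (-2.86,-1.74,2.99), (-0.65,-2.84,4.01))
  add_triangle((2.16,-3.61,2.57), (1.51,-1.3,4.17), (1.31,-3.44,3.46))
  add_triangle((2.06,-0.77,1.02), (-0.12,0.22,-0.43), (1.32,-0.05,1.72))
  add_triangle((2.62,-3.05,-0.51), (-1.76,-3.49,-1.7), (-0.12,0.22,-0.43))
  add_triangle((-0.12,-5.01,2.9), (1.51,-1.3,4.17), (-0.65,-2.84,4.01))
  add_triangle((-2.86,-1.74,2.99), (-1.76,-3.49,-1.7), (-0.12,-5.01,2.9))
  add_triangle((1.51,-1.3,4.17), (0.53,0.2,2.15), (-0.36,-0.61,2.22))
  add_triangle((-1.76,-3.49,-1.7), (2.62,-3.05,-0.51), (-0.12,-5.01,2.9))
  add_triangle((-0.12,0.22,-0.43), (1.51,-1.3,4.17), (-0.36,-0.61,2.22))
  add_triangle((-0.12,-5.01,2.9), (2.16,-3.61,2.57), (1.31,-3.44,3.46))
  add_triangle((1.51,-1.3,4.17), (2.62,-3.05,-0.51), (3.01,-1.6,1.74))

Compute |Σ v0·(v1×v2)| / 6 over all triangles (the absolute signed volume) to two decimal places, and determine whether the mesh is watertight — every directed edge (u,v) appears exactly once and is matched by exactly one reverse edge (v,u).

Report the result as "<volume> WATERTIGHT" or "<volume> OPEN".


58.93 OPEN

Per-triangle v0·(v1×v2)/6:
  t1: +0.5057
  t2: +1.1350
  t3: +2.0833
  t4: +4.6046
  t5: +0.3721
  t6: +0.7903
  t7: +5.3486
  t8: +2.7332
  t9: +0.0824
  t10: +0.4950
  t11: +0.4721
  t12: +0.0886
  t13: +3.1763
  t14: +1.9061
  t15: +0.1205
  t16: +1.1681
  t17: +4.7055
  t18: +11.5302
  t19: +0.6898
  t20: +11.5507
  t21: -0.0716
  t22: +2.1966
  t23: +3.2464
Σ = +58.9296 → |volume| = 58.93

Directed edges: 69 total; 3 unmatched, e.g. (-2.86,-1.74,2.99)→(-0.12,0.22,-0.43) → open.


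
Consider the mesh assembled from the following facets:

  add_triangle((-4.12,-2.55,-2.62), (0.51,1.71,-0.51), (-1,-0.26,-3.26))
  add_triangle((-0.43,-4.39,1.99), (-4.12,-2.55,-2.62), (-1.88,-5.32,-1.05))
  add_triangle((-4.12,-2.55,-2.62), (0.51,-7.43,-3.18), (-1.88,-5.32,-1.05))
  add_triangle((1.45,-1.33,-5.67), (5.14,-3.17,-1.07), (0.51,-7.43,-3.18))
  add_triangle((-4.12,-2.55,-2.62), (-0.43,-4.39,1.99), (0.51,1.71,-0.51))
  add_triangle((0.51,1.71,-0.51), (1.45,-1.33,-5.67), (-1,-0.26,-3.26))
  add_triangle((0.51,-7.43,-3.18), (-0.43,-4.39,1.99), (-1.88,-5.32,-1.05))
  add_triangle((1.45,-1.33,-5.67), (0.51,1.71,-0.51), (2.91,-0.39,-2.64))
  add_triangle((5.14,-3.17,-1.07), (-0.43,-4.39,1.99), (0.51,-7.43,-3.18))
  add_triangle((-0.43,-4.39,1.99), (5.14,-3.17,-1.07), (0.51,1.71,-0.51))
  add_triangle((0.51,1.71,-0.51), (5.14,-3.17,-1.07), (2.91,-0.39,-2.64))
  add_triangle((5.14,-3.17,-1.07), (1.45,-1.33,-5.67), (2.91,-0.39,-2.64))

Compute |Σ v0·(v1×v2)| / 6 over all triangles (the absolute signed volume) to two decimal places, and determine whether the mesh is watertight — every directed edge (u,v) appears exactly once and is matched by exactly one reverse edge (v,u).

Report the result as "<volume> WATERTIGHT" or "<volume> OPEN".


103.08 OPEN

Per-triangle v0·(v1×v2)/6:
  t1: +2.3068
  t2: +6.0479
  t3: +10.7756
  t4: +31.5746
  t5: -0.1954
  t6: +3.3515
  t7: +9.6454
  t8: +3.7819
  t9: +23.8429
  t10: +1.6856
  t11: +3.0421
  t12: +7.2191
Σ = +103.0780 → |volume| = 103.08

Directed edges: 36 total; 4 unmatched, e.g. (-1,-0.26,-3.26)→(-4.12,-2.55,-2.62) → open.
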